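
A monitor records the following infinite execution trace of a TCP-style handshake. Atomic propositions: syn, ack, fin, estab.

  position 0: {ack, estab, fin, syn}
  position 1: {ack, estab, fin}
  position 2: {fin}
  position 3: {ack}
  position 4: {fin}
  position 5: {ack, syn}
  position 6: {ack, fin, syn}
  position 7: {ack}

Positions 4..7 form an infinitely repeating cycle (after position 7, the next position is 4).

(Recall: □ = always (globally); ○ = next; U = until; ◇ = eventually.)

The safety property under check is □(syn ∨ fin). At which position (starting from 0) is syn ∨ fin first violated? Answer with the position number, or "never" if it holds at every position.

Check syn ∨ fin at each position in order: 0 ✓, 1 ✓, 2 ✓.
At position 3 the labels are {ack}, so syn ∨ fin is false there. This is the first violation.

3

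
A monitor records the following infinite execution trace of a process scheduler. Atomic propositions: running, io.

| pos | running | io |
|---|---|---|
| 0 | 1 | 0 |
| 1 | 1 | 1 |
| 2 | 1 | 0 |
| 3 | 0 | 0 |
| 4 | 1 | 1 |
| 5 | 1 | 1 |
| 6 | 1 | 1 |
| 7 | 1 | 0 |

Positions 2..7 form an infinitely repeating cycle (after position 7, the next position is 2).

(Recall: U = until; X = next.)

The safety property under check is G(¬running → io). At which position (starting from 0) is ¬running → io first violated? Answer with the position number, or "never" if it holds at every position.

Check ¬running → io at each position in order: 0 ✓, 1 ✓, 2 ✓.
At position 3 the labels are {}, so ¬running → io is false there. This is the first violation.

3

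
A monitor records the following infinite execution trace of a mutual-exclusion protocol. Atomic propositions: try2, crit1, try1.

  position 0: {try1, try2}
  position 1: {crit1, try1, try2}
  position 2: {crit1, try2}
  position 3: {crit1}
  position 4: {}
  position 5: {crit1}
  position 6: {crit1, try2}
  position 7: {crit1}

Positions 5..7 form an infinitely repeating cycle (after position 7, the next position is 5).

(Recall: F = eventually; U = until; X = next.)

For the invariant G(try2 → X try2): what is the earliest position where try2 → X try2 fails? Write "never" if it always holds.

Check try2 → X try2 at each position in order: 0 ✓, 1 ✓.
At position 2 the labels are {crit1, try2} and the next position 3 has {crit1}, so try2 → X try2 is false there. This is the first violation.

2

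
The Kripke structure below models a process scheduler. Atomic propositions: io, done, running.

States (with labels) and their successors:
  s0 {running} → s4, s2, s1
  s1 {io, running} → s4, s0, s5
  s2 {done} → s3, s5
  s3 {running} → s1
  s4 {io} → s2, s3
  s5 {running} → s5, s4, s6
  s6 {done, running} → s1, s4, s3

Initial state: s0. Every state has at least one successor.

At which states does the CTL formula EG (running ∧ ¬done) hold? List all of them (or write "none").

States satisfying running ∧ ¬done: {s0, s1, s3, s5}.
States satisfying EG (running ∧ ¬done): {s0, s1, s3, s5}.

{s0, s1, s3, s5}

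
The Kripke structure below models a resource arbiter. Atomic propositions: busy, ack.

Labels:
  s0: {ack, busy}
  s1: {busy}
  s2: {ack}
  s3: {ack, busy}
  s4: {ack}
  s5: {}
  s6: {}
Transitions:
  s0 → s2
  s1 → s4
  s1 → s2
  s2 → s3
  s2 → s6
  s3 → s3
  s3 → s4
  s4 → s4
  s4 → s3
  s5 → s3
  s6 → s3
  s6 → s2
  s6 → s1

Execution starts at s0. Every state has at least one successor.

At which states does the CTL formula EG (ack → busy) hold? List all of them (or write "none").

{s3, s5, s6}

States satisfying ack → busy: {s0, s1, s3, s5, s6}.
States satisfying EG (ack → busy): {s3, s5, s6}.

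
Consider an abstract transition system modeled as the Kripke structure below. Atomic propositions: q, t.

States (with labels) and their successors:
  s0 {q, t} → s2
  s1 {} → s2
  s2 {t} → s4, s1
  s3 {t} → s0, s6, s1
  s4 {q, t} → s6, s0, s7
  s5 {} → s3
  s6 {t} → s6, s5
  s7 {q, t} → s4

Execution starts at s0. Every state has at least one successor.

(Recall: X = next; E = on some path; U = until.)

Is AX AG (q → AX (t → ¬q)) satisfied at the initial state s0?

Violated

States satisfying AG (q → AX (t → ¬q)): ∅.
States satisfying AX AG (q → AX (t → ¬q)): ∅.
s0 ∉ Sat(AX AG (q → AX (t → ¬q))).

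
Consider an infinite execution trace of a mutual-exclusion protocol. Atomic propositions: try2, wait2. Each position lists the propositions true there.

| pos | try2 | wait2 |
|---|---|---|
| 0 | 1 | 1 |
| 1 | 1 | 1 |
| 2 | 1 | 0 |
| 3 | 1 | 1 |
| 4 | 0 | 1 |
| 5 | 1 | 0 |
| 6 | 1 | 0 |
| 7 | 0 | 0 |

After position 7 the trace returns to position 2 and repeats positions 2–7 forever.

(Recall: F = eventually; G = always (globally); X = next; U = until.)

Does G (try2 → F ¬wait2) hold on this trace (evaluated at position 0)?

Satisfied

try2 → F ¬wait2 holds at every position 0..7, and those are all positions ever visited, so G (try2 → F ¬wait2) holds.
Positions where try2 holds: 0, 1, 2, 3, 5, 6.
Check F ¬wait2 at each: 0→ok, 1→ok, 2→ok, 3→ok, 5→ok, 6→ok.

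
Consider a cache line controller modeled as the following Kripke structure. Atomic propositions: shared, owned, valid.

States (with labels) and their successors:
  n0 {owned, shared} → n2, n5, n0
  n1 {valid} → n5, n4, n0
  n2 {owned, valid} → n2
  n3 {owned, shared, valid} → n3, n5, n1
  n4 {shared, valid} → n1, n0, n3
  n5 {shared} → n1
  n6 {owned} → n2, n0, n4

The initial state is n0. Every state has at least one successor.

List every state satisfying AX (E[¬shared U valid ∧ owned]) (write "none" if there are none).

States satisfying E[¬shared U valid ∧ owned]: {n2, n3, n6}.
States satisfying AX (E[¬shared U valid ∧ owned]): {n2}.

{n2}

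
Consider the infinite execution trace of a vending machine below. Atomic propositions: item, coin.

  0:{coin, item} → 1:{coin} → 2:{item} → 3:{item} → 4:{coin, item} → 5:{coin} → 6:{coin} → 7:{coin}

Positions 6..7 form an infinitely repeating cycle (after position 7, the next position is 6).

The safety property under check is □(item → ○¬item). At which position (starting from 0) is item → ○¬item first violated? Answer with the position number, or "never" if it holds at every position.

2

Check item → ○¬item at each position in order: 0 ✓, 1 ✓.
At position 2 the labels are {item} and the next position 3 has {item}, so item → ○¬item is false there. This is the first violation.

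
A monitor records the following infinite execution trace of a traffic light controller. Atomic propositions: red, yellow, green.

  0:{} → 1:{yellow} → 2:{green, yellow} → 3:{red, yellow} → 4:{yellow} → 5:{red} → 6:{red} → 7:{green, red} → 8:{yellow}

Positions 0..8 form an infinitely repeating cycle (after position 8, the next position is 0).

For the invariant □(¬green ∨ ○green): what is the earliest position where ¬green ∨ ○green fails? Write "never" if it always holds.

2

Check ¬green ∨ ○green at each position in order: 0 ✓, 1 ✓.
At position 2 the labels are {green, yellow} and the next position 3 has {red, yellow}, so ¬green ∨ ○green is false there. This is the first violation.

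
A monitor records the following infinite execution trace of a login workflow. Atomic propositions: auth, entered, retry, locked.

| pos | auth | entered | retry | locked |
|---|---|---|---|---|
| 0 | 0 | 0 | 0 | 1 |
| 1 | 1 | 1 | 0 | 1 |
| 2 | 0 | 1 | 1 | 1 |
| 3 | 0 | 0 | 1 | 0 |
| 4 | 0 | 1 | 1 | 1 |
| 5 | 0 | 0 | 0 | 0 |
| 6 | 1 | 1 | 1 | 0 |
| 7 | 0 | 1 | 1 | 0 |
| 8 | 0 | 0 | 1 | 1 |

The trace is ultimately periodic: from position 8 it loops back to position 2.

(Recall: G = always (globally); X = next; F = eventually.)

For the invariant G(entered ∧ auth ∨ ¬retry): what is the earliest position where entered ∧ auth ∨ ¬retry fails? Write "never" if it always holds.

Check entered ∧ auth ∨ ¬retry at each position in order: 0 ✓, 1 ✓.
At position 2 the labels are {entered, locked, retry}, so entered ∧ auth ∨ ¬retry is false there. This is the first violation.

2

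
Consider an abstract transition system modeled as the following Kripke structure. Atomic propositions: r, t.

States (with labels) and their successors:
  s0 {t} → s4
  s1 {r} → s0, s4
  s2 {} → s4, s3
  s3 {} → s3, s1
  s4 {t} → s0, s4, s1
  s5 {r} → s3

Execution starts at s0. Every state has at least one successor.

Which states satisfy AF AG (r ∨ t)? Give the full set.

{s0, s1, s4}

States satisfying AG (r ∨ t): {s0, s1, s4}.
States satisfying AF AG (r ∨ t): {s0, s1, s4}.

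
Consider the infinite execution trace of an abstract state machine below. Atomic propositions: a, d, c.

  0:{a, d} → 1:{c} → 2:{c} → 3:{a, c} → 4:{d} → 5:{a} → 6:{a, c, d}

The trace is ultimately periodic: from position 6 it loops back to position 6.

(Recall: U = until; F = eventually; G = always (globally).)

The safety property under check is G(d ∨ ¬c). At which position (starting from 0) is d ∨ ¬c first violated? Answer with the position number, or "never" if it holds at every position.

Check d ∨ ¬c at each position in order: 0 ✓.
At position 1 the labels are {c}, so d ∨ ¬c is false there. This is the first violation.

1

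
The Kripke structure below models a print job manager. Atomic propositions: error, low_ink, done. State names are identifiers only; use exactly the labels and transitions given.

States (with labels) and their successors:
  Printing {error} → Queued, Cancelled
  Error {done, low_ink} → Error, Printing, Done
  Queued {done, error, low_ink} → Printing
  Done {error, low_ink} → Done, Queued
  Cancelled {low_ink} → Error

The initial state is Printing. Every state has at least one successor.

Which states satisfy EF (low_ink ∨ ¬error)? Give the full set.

{Printing, Error, Queued, Done, Cancelled}

States satisfying low_ink ∨ ¬error: {Error, Queued, Done, Cancelled}.
States satisfying EF (low_ink ∨ ¬error): {Printing, Error, Queued, Done, Cancelled}.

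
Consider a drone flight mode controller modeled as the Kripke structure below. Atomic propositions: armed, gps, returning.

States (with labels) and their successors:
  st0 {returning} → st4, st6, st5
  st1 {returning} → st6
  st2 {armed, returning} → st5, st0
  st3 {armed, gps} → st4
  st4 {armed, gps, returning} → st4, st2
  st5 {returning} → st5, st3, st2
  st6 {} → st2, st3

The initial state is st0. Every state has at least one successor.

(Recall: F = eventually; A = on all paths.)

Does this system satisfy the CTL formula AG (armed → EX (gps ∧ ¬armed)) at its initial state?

Violated

States satisfying armed → EX (gps ∧ ¬armed): {st0, st1, st5, st6}.
States satisfying AG (armed → EX (gps ∧ ¬armed)): ∅.
st2 is reachable from st0 and violates armed → EX (gps ∧ ¬armed), so AG fails at st0.
st0 ∉ Sat(AG (armed → EX (gps ∧ ¬armed))).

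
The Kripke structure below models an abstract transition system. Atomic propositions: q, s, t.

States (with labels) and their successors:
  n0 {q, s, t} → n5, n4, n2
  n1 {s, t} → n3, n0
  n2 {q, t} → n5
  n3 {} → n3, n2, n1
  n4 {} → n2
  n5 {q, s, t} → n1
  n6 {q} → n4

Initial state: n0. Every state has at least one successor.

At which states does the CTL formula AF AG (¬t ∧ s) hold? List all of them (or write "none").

States satisfying AG (¬t ∧ s): ∅.
States satisfying AF AG (¬t ∧ s): ∅.

none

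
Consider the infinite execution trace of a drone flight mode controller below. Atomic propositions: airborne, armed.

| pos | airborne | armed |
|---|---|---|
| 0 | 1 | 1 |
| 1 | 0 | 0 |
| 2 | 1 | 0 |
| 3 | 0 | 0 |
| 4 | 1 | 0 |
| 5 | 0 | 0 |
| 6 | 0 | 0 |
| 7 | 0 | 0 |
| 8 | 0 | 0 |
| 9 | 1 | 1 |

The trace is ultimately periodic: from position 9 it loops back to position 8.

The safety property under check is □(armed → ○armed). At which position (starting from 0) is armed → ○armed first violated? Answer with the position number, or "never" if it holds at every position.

At position 0 the labels are {airborne, armed} and the next position 1 has {}, so armed → ○armed is false there. This is the first violation.

0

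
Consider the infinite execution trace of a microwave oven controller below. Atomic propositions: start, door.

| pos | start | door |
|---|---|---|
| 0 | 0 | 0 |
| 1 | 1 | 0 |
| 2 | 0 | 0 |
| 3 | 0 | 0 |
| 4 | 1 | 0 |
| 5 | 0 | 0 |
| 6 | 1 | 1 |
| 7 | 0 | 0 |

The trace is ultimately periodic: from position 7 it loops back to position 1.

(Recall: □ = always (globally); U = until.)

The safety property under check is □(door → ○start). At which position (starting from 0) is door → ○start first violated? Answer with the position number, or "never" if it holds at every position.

Check door → ○start at each position in order: 0 ✓, 1 ✓, 2 ✓, 3 ✓, 4 ✓, 5 ✓.
At position 6 the labels are {door, start} and the next position 7 has {}, so door → ○start is false there. This is the first violation.

6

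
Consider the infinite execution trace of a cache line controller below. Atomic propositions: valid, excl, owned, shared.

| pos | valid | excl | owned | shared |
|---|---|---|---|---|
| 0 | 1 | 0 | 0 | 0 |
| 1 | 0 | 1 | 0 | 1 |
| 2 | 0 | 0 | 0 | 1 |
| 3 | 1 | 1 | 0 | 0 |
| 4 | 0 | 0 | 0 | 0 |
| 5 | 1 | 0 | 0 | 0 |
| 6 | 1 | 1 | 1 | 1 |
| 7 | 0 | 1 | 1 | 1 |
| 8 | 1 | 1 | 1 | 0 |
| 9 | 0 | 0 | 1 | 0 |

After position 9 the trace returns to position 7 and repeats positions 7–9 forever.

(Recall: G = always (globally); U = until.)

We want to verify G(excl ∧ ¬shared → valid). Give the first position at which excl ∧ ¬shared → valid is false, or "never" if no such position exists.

excl ∧ ¬shared → valid holds at every position 0..9, and those are all the positions the trace ever visits, so the invariant G(excl ∧ ¬shared → valid) is never violated.

never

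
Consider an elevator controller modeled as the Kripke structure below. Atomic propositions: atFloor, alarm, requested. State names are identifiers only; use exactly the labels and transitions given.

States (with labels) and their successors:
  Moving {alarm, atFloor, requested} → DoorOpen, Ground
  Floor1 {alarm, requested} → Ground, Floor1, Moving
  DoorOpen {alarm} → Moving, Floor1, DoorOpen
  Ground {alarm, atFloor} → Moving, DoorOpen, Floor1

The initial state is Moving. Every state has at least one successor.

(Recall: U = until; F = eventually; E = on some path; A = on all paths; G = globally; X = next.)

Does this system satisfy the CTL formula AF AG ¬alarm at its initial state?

Does not hold

States satisfying AG ¬alarm: ∅.
States satisfying AF AG ¬alarm: ∅.
There is a path from Moving along which AG ¬alarm never holds.
Moving ∉ Sat(AF AG ¬alarm).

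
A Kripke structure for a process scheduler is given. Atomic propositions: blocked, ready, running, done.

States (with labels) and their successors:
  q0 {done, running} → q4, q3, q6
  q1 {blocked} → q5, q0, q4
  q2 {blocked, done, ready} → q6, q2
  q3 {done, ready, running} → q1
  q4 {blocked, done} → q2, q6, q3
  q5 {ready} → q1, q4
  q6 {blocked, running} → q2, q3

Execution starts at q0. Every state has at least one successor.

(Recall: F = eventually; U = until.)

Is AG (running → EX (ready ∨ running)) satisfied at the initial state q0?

Does not hold

States satisfying running → EX (ready ∨ running): {q0, q1, q2, q4, q5, q6}.
States satisfying AG (running → EX (ready ∨ running)): ∅.
q3 is reachable from q0 and violates running → EX (ready ∨ running), so AG fails at q0.
q0 ∉ Sat(AG (running → EX (ready ∨ running))).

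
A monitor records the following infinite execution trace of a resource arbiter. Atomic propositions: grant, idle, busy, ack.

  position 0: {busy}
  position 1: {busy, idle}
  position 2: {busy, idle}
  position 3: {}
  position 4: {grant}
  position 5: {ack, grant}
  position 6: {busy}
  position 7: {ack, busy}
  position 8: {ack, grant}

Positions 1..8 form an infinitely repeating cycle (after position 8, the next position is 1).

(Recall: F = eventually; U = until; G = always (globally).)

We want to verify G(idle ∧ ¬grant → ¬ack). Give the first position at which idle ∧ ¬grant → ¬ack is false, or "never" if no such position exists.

never

idle ∧ ¬grant → ¬ack holds at every position 0..8, and those are all the positions the trace ever visits, so the invariant G(idle ∧ ¬grant → ¬ack) is never violated.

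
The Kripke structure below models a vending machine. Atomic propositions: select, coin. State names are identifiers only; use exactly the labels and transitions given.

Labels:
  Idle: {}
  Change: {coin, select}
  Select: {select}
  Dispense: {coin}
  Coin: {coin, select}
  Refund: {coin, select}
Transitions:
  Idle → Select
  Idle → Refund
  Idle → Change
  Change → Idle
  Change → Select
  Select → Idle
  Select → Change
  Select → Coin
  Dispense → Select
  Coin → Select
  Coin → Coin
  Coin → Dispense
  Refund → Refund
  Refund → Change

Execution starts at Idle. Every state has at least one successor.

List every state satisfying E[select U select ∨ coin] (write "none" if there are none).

States satisfying select: {Change, Select, Coin, Refund}.
States satisfying select ∨ coin: {Change, Select, Dispense, Coin, Refund}.
States satisfying E[select U select ∨ coin]: {Change, Select, Dispense, Coin, Refund}.

{Change, Select, Dispense, Coin, Refund}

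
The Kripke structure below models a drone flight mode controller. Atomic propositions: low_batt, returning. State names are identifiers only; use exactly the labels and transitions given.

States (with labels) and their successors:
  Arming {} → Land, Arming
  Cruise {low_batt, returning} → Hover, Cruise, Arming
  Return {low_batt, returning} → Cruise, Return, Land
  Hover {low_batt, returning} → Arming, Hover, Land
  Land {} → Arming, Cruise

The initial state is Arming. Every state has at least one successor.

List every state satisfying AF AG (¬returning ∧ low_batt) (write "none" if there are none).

States satisfying AG (¬returning ∧ low_batt): ∅.
States satisfying AF AG (¬returning ∧ low_batt): ∅.

none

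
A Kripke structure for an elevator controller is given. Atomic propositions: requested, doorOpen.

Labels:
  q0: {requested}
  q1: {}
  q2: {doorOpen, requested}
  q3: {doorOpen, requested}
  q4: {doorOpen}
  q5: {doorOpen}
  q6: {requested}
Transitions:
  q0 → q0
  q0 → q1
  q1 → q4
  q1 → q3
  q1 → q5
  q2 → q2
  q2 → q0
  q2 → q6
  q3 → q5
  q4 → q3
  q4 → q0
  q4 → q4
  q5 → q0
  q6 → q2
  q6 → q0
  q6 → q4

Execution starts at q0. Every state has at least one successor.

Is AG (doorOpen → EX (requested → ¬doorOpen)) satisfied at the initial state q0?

States satisfying doorOpen → EX (requested → ¬doorOpen): {q0, q1, q2, q3, q4, q5, q6}.
States satisfying AG (doorOpen → EX (requested → ¬doorOpen)): {q0, q1, q2, q3, q4, q5, q6}.
Every state reachable from q0 satisfies doorOpen → EX (requested → ¬doorOpen).
q0 ∈ Sat(AG (doorOpen → EX (requested → ¬doorOpen))).

Yes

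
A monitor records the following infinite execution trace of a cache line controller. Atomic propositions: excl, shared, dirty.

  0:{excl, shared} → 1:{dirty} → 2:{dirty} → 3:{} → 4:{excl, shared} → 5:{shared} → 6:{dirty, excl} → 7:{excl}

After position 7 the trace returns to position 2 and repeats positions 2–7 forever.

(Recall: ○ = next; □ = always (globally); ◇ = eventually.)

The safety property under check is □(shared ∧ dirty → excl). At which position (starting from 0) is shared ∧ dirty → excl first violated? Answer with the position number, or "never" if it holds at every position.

never

shared ∧ dirty → excl holds at every position 0..7, and those are all the positions the trace ever visits, so the invariant □(shared ∧ dirty → excl) is never violated.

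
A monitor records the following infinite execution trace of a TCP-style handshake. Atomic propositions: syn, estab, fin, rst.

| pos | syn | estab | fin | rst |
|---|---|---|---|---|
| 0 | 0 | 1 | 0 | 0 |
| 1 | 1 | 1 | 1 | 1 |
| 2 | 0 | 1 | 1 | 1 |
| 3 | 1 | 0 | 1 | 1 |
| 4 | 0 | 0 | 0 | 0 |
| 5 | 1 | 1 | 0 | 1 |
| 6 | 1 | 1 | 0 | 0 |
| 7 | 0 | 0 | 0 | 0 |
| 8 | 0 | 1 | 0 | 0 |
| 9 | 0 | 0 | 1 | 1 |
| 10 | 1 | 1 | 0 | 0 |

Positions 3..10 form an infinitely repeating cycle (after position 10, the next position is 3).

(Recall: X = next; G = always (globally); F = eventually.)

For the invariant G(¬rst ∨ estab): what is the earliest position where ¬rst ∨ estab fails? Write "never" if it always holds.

3

Check ¬rst ∨ estab at each position in order: 0 ✓, 1 ✓, 2 ✓.
At position 3 the labels are {fin, rst, syn}, so ¬rst ∨ estab is false there. This is the first violation.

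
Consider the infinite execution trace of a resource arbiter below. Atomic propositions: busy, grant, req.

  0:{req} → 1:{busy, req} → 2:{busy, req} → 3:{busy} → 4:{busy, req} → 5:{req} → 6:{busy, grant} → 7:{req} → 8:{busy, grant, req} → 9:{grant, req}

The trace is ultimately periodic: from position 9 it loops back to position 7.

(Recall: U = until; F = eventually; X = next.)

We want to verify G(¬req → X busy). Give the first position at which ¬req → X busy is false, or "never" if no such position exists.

6

Check ¬req → X busy at each position in order: 0 ✓, 1 ✓, 2 ✓, 3 ✓, 4 ✓, 5 ✓.
At position 6 the labels are {busy, grant} and the next position 7 has {req}, so ¬req → X busy is false there. This is the first violation.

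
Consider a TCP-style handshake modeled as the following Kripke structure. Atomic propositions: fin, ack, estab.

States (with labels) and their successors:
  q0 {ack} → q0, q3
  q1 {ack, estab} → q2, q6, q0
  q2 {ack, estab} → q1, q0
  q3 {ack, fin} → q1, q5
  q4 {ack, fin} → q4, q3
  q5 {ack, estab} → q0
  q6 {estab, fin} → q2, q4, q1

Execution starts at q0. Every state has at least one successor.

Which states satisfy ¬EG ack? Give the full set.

{q6}

States satisfying ack: {q0, q1, q2, q3, q4, q5}.
States satisfying EG ack: {q0, q1, q2, q3, q4, q5}.
States satisfying ¬EG ack: {q6}.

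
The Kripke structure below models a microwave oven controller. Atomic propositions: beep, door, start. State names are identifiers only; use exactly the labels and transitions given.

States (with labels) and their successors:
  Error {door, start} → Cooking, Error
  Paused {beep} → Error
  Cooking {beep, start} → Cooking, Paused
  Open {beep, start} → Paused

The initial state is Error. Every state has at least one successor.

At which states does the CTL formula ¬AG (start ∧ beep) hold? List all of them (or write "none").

States satisfying start ∧ beep: {Cooking, Open}.
States satisfying AG (start ∧ beep): ∅.
States satisfying ¬AG (start ∧ beep): {Error, Paused, Cooking, Open}.

{Error, Paused, Cooking, Open}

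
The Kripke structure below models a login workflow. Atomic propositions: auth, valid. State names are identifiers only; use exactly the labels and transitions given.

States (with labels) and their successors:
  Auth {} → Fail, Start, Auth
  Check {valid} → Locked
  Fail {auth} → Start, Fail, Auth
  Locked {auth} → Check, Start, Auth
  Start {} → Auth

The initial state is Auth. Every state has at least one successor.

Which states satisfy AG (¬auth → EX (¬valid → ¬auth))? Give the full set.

{Auth, Fail, Start}

States satisfying ¬auth → EX (¬valid → ¬auth): {Auth, Fail, Locked, Start}.
States satisfying AG (¬auth → EX (¬valid → ¬auth)): {Auth, Fail, Start}.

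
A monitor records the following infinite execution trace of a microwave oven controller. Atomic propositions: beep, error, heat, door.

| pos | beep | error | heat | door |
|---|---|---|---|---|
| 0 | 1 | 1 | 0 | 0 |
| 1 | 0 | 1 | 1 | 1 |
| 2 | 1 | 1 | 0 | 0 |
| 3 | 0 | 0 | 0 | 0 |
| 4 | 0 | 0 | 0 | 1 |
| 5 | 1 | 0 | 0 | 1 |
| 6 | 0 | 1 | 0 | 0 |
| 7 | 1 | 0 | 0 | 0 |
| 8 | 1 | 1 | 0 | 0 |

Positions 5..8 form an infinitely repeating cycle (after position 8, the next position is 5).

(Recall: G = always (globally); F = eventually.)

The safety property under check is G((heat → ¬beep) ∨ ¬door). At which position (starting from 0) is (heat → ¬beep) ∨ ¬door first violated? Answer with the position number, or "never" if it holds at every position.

(heat → ¬beep) ∨ ¬door holds at every position 0..8, and those are all the positions the trace ever visits, so the invariant G((heat → ¬beep) ∨ ¬door) is never violated.

never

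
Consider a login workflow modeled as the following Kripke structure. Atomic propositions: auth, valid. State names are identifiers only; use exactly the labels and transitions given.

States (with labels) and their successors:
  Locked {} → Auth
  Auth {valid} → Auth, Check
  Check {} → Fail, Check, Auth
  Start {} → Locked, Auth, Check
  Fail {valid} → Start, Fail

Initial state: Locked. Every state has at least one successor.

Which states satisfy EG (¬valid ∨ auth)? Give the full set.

{Check, Start}

States satisfying ¬valid ∨ auth: {Locked, Check, Start}.
States satisfying EG (¬valid ∨ auth): {Check, Start}.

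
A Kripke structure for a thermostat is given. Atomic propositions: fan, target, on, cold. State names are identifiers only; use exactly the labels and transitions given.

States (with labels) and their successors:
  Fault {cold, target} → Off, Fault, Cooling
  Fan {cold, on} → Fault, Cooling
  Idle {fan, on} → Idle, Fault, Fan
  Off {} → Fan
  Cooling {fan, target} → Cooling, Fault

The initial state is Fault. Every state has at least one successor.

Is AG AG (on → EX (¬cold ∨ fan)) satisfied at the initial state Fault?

States satisfying AG (on → EX (¬cold ∨ fan)): {Fault, Fan, Idle, Off, Cooling}.
States satisfying AG AG (on → EX (¬cold ∨ fan)): {Fault, Fan, Idle, Off, Cooling}.
Every state reachable from Fault satisfies AG (on → EX (¬cold ∨ fan)).
Fault ∈ Sat(AG AG (on → EX (¬cold ∨ fan))).

Holds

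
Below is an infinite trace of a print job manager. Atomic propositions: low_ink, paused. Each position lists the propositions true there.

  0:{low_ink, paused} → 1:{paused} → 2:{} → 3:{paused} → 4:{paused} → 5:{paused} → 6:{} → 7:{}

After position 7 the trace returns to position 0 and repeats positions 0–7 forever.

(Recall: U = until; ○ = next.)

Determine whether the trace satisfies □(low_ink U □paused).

low_ink U □paused must hold at every position from 0 onward. It fails at position 0, so □(low_ink U □paused) is false.

No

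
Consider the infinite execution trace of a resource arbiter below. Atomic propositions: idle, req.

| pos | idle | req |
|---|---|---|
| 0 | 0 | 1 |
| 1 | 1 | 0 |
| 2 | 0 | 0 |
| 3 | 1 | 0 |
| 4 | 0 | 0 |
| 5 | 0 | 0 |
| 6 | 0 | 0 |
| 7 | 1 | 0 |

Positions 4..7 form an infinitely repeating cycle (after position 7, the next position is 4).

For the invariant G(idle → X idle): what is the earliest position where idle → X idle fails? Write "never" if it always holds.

1

Check idle → X idle at each position in order: 0 ✓.
At position 1 the labels are {idle} and the next position 2 has {}, so idle → X idle is false there. This is the first violation.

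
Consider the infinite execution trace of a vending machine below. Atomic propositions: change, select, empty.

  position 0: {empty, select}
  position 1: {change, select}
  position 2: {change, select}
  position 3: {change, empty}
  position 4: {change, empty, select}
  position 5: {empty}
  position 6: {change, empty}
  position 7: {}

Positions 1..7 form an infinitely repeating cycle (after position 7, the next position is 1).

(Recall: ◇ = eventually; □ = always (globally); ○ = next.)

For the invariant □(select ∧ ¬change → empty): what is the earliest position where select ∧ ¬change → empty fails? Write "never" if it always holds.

never

select ∧ ¬change → empty holds at every position 0..7, and those are all the positions the trace ever visits, so the invariant □(select ∧ ¬change → empty) is never violated.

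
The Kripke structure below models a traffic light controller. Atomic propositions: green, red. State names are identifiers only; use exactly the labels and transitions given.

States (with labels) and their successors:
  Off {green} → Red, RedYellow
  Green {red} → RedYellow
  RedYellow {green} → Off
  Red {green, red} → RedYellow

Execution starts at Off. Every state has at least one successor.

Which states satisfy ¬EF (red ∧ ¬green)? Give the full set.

States satisfying red ∧ ¬green: {Green}.
States satisfying EF (red ∧ ¬green): {Green}.
States satisfying ¬EF (red ∧ ¬green): {Off, RedYellow, Red}.

{Off, RedYellow, Red}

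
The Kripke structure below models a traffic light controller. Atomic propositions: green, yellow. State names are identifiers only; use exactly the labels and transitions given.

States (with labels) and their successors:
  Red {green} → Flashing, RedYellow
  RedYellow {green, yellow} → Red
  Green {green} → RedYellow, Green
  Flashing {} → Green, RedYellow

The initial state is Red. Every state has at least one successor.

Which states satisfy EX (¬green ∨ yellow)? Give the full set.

States satisfying ¬green ∨ yellow: {RedYellow, Flashing}.
States satisfying EX (¬green ∨ yellow): {Red, Green, Flashing}.

{Red, Green, Flashing}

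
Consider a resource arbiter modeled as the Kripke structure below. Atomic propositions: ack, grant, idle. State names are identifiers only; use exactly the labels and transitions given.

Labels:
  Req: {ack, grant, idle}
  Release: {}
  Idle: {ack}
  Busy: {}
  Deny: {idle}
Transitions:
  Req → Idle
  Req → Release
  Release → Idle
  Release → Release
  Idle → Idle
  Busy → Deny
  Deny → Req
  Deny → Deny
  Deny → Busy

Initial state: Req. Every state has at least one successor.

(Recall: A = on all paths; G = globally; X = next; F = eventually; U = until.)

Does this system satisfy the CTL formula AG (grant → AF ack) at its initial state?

States satisfying grant → AF ack: {Req, Release, Idle, Busy, Deny}.
States satisfying AG (grant → AF ack): {Req, Release, Idle, Busy, Deny}.
Every state reachable from Req satisfies grant → AF ack.
Req ∈ Sat(AG (grant → AF ack)).

Yes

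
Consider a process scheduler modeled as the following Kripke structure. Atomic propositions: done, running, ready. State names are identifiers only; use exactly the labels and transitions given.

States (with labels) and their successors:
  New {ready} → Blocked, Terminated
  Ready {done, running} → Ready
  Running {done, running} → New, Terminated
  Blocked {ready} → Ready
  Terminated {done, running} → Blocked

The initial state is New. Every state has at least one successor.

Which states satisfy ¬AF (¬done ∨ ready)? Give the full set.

{Ready}

States satisfying ¬done ∨ ready: {New, Blocked}.
States satisfying AF (¬done ∨ ready): {New, Running, Blocked, Terminated}.
States satisfying ¬AF (¬done ∨ ready): {Ready}.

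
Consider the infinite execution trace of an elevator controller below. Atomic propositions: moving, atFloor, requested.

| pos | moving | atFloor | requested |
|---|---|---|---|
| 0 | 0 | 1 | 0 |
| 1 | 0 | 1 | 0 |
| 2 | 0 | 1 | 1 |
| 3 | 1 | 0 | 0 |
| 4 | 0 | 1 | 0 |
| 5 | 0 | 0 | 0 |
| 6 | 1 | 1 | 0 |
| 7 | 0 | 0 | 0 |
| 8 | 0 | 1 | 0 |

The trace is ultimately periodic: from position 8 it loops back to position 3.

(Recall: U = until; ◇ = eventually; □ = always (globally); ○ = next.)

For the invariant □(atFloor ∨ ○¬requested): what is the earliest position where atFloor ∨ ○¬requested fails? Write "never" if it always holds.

atFloor ∨ ○¬requested holds at every position 0..8, and those are all the positions the trace ever visits, so the invariant □(atFloor ∨ ○¬requested) is never violated.

never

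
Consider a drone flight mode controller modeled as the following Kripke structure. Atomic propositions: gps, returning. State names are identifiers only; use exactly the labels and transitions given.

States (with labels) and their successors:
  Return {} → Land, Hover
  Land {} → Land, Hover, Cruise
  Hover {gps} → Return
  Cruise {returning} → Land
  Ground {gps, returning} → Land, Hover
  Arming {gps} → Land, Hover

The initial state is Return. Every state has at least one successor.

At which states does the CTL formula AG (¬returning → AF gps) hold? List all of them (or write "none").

States satisfying ¬returning → AF gps: {Hover, Cruise, Ground, Arming}.
States satisfying AG (¬returning → AF gps): ∅.

none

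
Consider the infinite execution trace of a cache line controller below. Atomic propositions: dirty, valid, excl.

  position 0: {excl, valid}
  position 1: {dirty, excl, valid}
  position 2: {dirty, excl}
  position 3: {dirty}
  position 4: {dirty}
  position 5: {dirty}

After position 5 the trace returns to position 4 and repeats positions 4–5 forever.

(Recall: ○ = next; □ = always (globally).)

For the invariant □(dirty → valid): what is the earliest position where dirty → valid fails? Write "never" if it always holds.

Check dirty → valid at each position in order: 0 ✓, 1 ✓.
At position 2 the labels are {dirty, excl}, so dirty → valid is false there. This is the first violation.

2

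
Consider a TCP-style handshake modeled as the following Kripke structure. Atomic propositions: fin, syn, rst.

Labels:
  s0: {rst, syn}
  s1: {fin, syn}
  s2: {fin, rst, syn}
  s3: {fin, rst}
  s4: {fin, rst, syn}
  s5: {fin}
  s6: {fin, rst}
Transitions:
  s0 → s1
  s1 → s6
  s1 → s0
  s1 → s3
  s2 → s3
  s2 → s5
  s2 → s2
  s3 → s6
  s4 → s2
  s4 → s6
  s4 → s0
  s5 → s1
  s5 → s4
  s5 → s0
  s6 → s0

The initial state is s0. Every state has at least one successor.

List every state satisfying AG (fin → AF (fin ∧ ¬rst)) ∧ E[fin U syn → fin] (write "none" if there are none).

States satisfying fin → AF (fin ∧ ¬rst): {s0, s1, s3, s5, s6}.
States satisfying AG (fin → AF (fin ∧ ¬rst)): {s0, s1, s3, s6}.
States satisfying fin: {s1, s2, s3, s4, s5, s6}.
States satisfying syn → fin: {s1, s2, s3, s4, s5, s6}.
States satisfying E[fin U syn → fin]: {s1, s2, s3, s4, s5, s6}.
States satisfying AG (fin → AF (fin ∧ ¬rst)) ∧ E[fin U syn → fin]: {s1, s3, s6}.

{s1, s3, s6}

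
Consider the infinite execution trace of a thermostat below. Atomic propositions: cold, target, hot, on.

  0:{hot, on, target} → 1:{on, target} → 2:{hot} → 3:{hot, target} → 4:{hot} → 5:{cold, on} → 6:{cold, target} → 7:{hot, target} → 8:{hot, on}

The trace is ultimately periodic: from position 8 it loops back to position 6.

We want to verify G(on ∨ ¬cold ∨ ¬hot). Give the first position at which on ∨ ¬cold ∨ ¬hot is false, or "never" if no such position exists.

on ∨ ¬cold ∨ ¬hot holds at every position 0..8, and those are all the positions the trace ever visits, so the invariant G(on ∨ ¬cold ∨ ¬hot) is never violated.

never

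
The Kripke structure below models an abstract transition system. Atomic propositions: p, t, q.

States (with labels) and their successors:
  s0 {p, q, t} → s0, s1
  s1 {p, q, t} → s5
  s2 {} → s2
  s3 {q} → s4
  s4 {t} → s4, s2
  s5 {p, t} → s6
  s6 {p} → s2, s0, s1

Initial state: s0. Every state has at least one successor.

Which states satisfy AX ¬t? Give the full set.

{s2, s5}

States satisfying ¬t: {s2, s3, s6}.
States satisfying AX ¬t: {s2, s5}.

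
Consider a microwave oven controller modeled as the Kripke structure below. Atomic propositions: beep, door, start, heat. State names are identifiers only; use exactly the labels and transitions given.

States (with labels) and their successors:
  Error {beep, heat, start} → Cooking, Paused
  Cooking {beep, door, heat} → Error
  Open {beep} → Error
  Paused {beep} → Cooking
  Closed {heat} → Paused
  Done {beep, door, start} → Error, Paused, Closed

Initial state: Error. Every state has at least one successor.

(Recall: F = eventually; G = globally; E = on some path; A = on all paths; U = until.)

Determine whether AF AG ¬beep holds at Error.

Does not hold

States satisfying AG ¬beep: ∅.
States satisfying AF AG ¬beep: ∅.
There is a path from Error along which AG ¬beep never holds.
Error ∉ Sat(AF AG ¬beep).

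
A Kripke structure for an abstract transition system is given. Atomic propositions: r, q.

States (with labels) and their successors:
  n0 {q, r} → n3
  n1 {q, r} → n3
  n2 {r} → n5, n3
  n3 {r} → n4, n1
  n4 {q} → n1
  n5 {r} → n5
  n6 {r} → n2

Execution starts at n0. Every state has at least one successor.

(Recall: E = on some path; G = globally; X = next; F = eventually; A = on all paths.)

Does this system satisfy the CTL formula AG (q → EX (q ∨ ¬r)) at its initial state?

No

States satisfying q → EX (q ∨ ¬r): {n2, n3, n4, n5, n6}.
States satisfying AG (q → EX (q ∨ ¬r)): {n5}.
n0 is reachable from n0 and violates q → EX (q ∨ ¬r), so AG fails at n0.
n0 ∉ Sat(AG (q → EX (q ∨ ¬r))).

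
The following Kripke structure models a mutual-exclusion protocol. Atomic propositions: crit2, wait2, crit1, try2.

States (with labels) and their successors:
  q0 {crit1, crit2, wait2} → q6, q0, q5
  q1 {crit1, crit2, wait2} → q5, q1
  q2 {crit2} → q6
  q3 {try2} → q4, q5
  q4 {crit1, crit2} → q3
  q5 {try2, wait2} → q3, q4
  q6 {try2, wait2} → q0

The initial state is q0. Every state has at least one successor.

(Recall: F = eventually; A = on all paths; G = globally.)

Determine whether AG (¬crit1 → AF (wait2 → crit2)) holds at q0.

Satisfied

States satisfying ¬crit1 → AF (wait2 → crit2): {q0, q1, q2, q3, q4, q5, q6}.
States satisfying AG (¬crit1 → AF (wait2 → crit2)): {q0, q1, q2, q3, q4, q5, q6}.
Every state reachable from q0 satisfies ¬crit1 → AF (wait2 → crit2).
q0 ∈ Sat(AG (¬crit1 → AF (wait2 → crit2))).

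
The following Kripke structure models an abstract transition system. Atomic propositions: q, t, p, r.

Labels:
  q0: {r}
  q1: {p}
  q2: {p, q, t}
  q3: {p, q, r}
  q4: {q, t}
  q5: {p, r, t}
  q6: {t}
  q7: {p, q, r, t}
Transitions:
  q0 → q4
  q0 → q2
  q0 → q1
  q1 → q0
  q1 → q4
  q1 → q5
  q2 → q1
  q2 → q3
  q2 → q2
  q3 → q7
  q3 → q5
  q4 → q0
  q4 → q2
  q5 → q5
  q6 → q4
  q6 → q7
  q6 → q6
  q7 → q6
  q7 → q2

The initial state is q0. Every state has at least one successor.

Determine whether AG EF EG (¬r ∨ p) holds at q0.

Satisfied

States satisfying EF EG (¬r ∨ p): {q0, q1, q2, q3, q4, q5, q6, q7}.
States satisfying AG EF EG (¬r ∨ p): {q0, q1, q2, q3, q4, q5, q6, q7}.
Every state reachable from q0 satisfies EF EG (¬r ∨ p).
q0 ∈ Sat(AG EF EG (¬r ∨ p)).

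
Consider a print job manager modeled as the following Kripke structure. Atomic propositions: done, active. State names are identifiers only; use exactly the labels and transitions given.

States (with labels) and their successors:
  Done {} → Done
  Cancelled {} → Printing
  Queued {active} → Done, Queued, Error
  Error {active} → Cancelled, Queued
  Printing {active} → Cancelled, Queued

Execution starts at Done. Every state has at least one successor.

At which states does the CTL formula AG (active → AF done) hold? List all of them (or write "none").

States satisfying active → AF done: {Done, Cancelled}.
States satisfying AG (active → AF done): {Done}.

{Done}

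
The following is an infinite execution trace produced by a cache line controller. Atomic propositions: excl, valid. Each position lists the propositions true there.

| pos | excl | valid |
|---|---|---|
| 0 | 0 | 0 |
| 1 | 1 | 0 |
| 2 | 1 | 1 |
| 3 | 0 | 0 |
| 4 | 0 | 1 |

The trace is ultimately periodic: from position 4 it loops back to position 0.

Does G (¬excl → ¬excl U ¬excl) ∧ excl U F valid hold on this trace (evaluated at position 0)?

¬excl → ¬excl U ¬excl holds at every position 0..4, and those are all positions ever visited, so G (¬excl → ¬excl U ¬excl) holds.
Positions where ¬excl holds: 0, 3, 4.
Check ¬excl U ¬excl at each: 0→ok, 3→ok, 4→ok.
Walking from position 0: F valid first holds at position 0, and excl holds at every earlier position along the way, so excl U F valid holds.
At position 0: G (¬excl → ¬excl U ¬excl) is true; excl U F valid is true; so G (¬excl → ¬excl U ¬excl) ∧ excl U F valid is true.

Holds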